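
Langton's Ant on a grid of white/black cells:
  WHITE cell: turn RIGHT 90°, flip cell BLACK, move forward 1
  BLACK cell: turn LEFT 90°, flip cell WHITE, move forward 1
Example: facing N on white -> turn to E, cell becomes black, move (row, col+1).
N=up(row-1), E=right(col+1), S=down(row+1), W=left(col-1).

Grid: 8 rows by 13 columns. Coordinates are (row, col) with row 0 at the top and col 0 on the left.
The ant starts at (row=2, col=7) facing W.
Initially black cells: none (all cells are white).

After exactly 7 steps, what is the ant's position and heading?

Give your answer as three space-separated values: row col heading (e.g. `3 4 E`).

Answer: 2 6 N

Derivation:
Step 1: on WHITE (2,7): turn R to N, flip to black, move to (1,7). |black|=1
Step 2: on WHITE (1,7): turn R to E, flip to black, move to (1,8). |black|=2
Step 3: on WHITE (1,8): turn R to S, flip to black, move to (2,8). |black|=3
Step 4: on WHITE (2,8): turn R to W, flip to black, move to (2,7). |black|=4
Step 5: on BLACK (2,7): turn L to S, flip to white, move to (3,7). |black|=3
Step 6: on WHITE (3,7): turn R to W, flip to black, move to (3,6). |black|=4
Step 7: on WHITE (3,6): turn R to N, flip to black, move to (2,6). |black|=5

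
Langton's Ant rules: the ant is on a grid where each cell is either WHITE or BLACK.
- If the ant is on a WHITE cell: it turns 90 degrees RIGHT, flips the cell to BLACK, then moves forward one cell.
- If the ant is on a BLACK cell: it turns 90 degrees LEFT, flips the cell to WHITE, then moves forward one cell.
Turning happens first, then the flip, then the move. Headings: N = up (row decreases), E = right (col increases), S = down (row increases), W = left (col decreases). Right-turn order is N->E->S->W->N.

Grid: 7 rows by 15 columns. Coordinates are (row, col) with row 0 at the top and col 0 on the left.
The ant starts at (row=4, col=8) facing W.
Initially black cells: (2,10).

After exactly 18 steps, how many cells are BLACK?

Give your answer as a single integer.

Step 1: on WHITE (4,8): turn R to N, flip to black, move to (3,8). |black|=2
Step 2: on WHITE (3,8): turn R to E, flip to black, move to (3,9). |black|=3
Step 3: on WHITE (3,9): turn R to S, flip to black, move to (4,9). |black|=4
Step 4: on WHITE (4,9): turn R to W, flip to black, move to (4,8). |black|=5
Step 5: on BLACK (4,8): turn L to S, flip to white, move to (5,8). |black|=4
Step 6: on WHITE (5,8): turn R to W, flip to black, move to (5,7). |black|=5
Step 7: on WHITE (5,7): turn R to N, flip to black, move to (4,7). |black|=6
Step 8: on WHITE (4,7): turn R to E, flip to black, move to (4,8). |black|=7
Step 9: on WHITE (4,8): turn R to S, flip to black, move to (5,8). |black|=8
Step 10: on BLACK (5,8): turn L to E, flip to white, move to (5,9). |black|=7
Step 11: on WHITE (5,9): turn R to S, flip to black, move to (6,9). |black|=8
Step 12: on WHITE (6,9): turn R to W, flip to black, move to (6,8). |black|=9
Step 13: on WHITE (6,8): turn R to N, flip to black, move to (5,8). |black|=10
Step 14: on WHITE (5,8): turn R to E, flip to black, move to (5,9). |black|=11
Step 15: on BLACK (5,9): turn L to N, flip to white, move to (4,9). |black|=10
Step 16: on BLACK (4,9): turn L to W, flip to white, move to (4,8). |black|=9
Step 17: on BLACK (4,8): turn L to S, flip to white, move to (5,8). |black|=8
Step 18: on BLACK (5,8): turn L to E, flip to white, move to (5,9). |black|=7

Answer: 7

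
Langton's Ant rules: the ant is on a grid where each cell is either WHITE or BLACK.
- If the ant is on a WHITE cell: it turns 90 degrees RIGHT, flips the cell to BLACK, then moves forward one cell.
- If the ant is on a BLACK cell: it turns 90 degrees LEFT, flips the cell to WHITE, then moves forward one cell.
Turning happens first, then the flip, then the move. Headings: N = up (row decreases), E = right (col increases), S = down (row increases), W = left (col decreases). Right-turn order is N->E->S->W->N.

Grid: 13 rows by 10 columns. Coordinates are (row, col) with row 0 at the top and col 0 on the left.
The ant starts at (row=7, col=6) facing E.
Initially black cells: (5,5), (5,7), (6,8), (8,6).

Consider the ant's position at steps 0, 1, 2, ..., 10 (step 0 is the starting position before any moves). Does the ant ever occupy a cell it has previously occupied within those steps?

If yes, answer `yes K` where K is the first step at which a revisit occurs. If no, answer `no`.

Answer: yes 5

Derivation:
Step 1: on WHITE (7,6): turn R to S, flip to black, move to (8,6). |black|=5 — new cell
Step 2: on BLACK (8,6): turn L to E, flip to white, move to (8,7). |black|=4 — new cell
Step 3: on WHITE (8,7): turn R to S, flip to black, move to (9,7). |black|=5 — new cell
Step 4: on WHITE (9,7): turn R to W, flip to black, move to (9,6). |black|=6 — new cell
Step 5: on WHITE (9,6): turn R to N, flip to black, move to (8,6). |black|=7 — REVISIT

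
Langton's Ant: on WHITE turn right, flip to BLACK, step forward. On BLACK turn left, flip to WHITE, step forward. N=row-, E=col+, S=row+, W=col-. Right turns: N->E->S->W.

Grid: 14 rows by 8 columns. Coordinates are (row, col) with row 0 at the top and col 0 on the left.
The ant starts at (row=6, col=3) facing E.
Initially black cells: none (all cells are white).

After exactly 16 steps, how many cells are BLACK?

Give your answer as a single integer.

Step 1: on WHITE (6,3): turn R to S, flip to black, move to (7,3). |black|=1
Step 2: on WHITE (7,3): turn R to W, flip to black, move to (7,2). |black|=2
Step 3: on WHITE (7,2): turn R to N, flip to black, move to (6,2). |black|=3
Step 4: on WHITE (6,2): turn R to E, flip to black, move to (6,3). |black|=4
Step 5: on BLACK (6,3): turn L to N, flip to white, move to (5,3). |black|=3
Step 6: on WHITE (5,3): turn R to E, flip to black, move to (5,4). |black|=4
Step 7: on WHITE (5,4): turn R to S, flip to black, move to (6,4). |black|=5
Step 8: on WHITE (6,4): turn R to W, flip to black, move to (6,3). |black|=6
Step 9: on WHITE (6,3): turn R to N, flip to black, move to (5,3). |black|=7
Step 10: on BLACK (5,3): turn L to W, flip to white, move to (5,2). |black|=6
Step 11: on WHITE (5,2): turn R to N, flip to black, move to (4,2). |black|=7
Step 12: on WHITE (4,2): turn R to E, flip to black, move to (4,3). |black|=8
Step 13: on WHITE (4,3): turn R to S, flip to black, move to (5,3). |black|=9
Step 14: on WHITE (5,3): turn R to W, flip to black, move to (5,2). |black|=10
Step 15: on BLACK (5,2): turn L to S, flip to white, move to (6,2). |black|=9
Step 16: on BLACK (6,2): turn L to E, flip to white, move to (6,3). |black|=8

Answer: 8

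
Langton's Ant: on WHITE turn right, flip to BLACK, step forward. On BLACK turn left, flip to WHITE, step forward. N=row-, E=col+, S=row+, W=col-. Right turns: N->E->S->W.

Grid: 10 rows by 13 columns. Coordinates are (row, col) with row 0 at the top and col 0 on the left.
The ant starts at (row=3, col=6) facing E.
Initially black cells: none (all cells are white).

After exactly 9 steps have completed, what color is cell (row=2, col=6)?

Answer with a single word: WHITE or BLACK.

Step 1: on WHITE (3,6): turn R to S, flip to black, move to (4,6). |black|=1
Step 2: on WHITE (4,6): turn R to W, flip to black, move to (4,5). |black|=2
Step 3: on WHITE (4,5): turn R to N, flip to black, move to (3,5). |black|=3
Step 4: on WHITE (3,5): turn R to E, flip to black, move to (3,6). |black|=4
Step 5: on BLACK (3,6): turn L to N, flip to white, move to (2,6). |black|=3
Step 6: on WHITE (2,6): turn R to E, flip to black, move to (2,7). |black|=4
Step 7: on WHITE (2,7): turn R to S, flip to black, move to (3,7). |black|=5
Step 8: on WHITE (3,7): turn R to W, flip to black, move to (3,6). |black|=6
Step 9: on WHITE (3,6): turn R to N, flip to black, move to (2,6). |black|=7

Answer: BLACK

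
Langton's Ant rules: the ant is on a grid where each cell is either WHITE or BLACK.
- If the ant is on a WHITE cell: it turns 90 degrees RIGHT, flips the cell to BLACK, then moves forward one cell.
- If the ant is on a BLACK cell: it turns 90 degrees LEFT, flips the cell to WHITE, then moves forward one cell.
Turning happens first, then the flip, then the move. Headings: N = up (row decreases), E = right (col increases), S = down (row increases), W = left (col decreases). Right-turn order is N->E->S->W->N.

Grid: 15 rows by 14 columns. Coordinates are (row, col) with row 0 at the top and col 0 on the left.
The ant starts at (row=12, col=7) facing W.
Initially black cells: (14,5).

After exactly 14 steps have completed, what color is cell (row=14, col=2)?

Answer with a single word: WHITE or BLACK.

Step 1: on WHITE (12,7): turn R to N, flip to black, move to (11,7). |black|=2
Step 2: on WHITE (11,7): turn R to E, flip to black, move to (11,8). |black|=3
Step 3: on WHITE (11,8): turn R to S, flip to black, move to (12,8). |black|=4
Step 4: on WHITE (12,8): turn R to W, flip to black, move to (12,7). |black|=5
Step 5: on BLACK (12,7): turn L to S, flip to white, move to (13,7). |black|=4
Step 6: on WHITE (13,7): turn R to W, flip to black, move to (13,6). |black|=5
Step 7: on WHITE (13,6): turn R to N, flip to black, move to (12,6). |black|=6
Step 8: on WHITE (12,6): turn R to E, flip to black, move to (12,7). |black|=7
Step 9: on WHITE (12,7): turn R to S, flip to black, move to (13,7). |black|=8
Step 10: on BLACK (13,7): turn L to E, flip to white, move to (13,8). |black|=7
Step 11: on WHITE (13,8): turn R to S, flip to black, move to (14,8). |black|=8
Step 12: on WHITE (14,8): turn R to W, flip to black, move to (14,7). |black|=9
Step 13: on WHITE (14,7): turn R to N, flip to black, move to (13,7). |black|=10
Step 14: on WHITE (13,7): turn R to E, flip to black, move to (13,8). |black|=11

Answer: WHITE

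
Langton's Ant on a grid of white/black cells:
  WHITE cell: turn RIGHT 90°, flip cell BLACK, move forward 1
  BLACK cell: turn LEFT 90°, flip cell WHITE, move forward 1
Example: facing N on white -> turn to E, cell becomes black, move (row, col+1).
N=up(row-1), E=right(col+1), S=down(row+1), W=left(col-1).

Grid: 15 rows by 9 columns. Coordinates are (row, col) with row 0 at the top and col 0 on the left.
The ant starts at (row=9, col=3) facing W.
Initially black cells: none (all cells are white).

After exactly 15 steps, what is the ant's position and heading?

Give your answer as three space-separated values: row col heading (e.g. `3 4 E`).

Answer: 9 4 N

Derivation:
Step 1: on WHITE (9,3): turn R to N, flip to black, move to (8,3). |black|=1
Step 2: on WHITE (8,3): turn R to E, flip to black, move to (8,4). |black|=2
Step 3: on WHITE (8,4): turn R to S, flip to black, move to (9,4). |black|=3
Step 4: on WHITE (9,4): turn R to W, flip to black, move to (9,3). |black|=4
Step 5: on BLACK (9,3): turn L to S, flip to white, move to (10,3). |black|=3
Step 6: on WHITE (10,3): turn R to W, flip to black, move to (10,2). |black|=4
Step 7: on WHITE (10,2): turn R to N, flip to black, move to (9,2). |black|=5
Step 8: on WHITE (9,2): turn R to E, flip to black, move to (9,3). |black|=6
Step 9: on WHITE (9,3): turn R to S, flip to black, move to (10,3). |black|=7
Step 10: on BLACK (10,3): turn L to E, flip to white, move to (10,4). |black|=6
Step 11: on WHITE (10,4): turn R to S, flip to black, move to (11,4). |black|=7
Step 12: on WHITE (11,4): turn R to W, flip to black, move to (11,3). |black|=8
Step 13: on WHITE (11,3): turn R to N, flip to black, move to (10,3). |black|=9
Step 14: on WHITE (10,3): turn R to E, flip to black, move to (10,4). |black|=10
Step 15: on BLACK (10,4): turn L to N, flip to white, move to (9,4). |black|=9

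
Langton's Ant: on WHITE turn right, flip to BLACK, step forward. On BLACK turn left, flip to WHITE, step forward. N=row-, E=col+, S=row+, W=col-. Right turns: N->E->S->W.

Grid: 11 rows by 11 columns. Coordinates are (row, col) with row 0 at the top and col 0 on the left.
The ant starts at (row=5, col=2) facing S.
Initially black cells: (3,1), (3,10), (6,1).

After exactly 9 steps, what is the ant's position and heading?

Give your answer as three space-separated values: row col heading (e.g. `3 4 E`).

Step 1: on WHITE (5,2): turn R to W, flip to black, move to (5,1). |black|=4
Step 2: on WHITE (5,1): turn R to N, flip to black, move to (4,1). |black|=5
Step 3: on WHITE (4,1): turn R to E, flip to black, move to (4,2). |black|=6
Step 4: on WHITE (4,2): turn R to S, flip to black, move to (5,2). |black|=7
Step 5: on BLACK (5,2): turn L to E, flip to white, move to (5,3). |black|=6
Step 6: on WHITE (5,3): turn R to S, flip to black, move to (6,3). |black|=7
Step 7: on WHITE (6,3): turn R to W, flip to black, move to (6,2). |black|=8
Step 8: on WHITE (6,2): turn R to N, flip to black, move to (5,2). |black|=9
Step 9: on WHITE (5,2): turn R to E, flip to black, move to (5,3). |black|=10

Answer: 5 3 E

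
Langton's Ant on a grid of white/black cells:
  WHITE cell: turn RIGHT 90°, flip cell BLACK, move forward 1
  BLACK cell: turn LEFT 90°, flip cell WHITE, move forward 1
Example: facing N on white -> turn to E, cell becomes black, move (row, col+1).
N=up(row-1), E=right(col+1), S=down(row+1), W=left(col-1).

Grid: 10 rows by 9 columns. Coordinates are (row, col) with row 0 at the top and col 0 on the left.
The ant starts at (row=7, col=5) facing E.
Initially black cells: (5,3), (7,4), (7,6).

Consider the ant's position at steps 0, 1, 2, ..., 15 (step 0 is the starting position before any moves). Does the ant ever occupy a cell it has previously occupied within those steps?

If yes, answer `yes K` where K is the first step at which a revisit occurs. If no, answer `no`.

Step 1: on WHITE (7,5): turn R to S, flip to black, move to (8,5). |black|=4 — new cell
Step 2: on WHITE (8,5): turn R to W, flip to black, move to (8,4). |black|=5 — new cell
Step 3: on WHITE (8,4): turn R to N, flip to black, move to (7,4). |black|=6 — new cell
Step 4: on BLACK (7,4): turn L to W, flip to white, move to (7,3). |black|=5 — new cell
Step 5: on WHITE (7,3): turn R to N, flip to black, move to (6,3). |black|=6 — new cell
Step 6: on WHITE (6,3): turn R to E, flip to black, move to (6,4). |black|=7 — new cell
Step 7: on WHITE (6,4): turn R to S, flip to black, move to (7,4). |black|=8 — REVISIT

Answer: yes 7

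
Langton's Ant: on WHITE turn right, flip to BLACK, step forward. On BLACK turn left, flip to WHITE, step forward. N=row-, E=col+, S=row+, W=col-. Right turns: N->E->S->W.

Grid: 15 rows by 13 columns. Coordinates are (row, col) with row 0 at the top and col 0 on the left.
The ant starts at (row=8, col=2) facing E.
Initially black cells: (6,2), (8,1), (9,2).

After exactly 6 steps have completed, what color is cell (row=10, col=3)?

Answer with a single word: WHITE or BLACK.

Step 1: on WHITE (8,2): turn R to S, flip to black, move to (9,2). |black|=4
Step 2: on BLACK (9,2): turn L to E, flip to white, move to (9,3). |black|=3
Step 3: on WHITE (9,3): turn R to S, flip to black, move to (10,3). |black|=4
Step 4: on WHITE (10,3): turn R to W, flip to black, move to (10,2). |black|=5
Step 5: on WHITE (10,2): turn R to N, flip to black, move to (9,2). |black|=6
Step 6: on WHITE (9,2): turn R to E, flip to black, move to (9,3). |black|=7

Answer: BLACK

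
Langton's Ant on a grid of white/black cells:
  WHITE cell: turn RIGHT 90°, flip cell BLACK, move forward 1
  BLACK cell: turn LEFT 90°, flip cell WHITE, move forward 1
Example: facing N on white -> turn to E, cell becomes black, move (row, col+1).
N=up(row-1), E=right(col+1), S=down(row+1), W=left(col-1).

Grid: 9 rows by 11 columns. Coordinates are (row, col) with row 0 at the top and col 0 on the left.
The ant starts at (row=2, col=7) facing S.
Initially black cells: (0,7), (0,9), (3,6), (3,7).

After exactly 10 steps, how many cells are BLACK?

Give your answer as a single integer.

Step 1: on WHITE (2,7): turn R to W, flip to black, move to (2,6). |black|=5
Step 2: on WHITE (2,6): turn R to N, flip to black, move to (1,6). |black|=6
Step 3: on WHITE (1,6): turn R to E, flip to black, move to (1,7). |black|=7
Step 4: on WHITE (1,7): turn R to S, flip to black, move to (2,7). |black|=8
Step 5: on BLACK (2,7): turn L to E, flip to white, move to (2,8). |black|=7
Step 6: on WHITE (2,8): turn R to S, flip to black, move to (3,8). |black|=8
Step 7: on WHITE (3,8): turn R to W, flip to black, move to (3,7). |black|=9
Step 8: on BLACK (3,7): turn L to S, flip to white, move to (4,7). |black|=8
Step 9: on WHITE (4,7): turn R to W, flip to black, move to (4,6). |black|=9
Step 10: on WHITE (4,6): turn R to N, flip to black, move to (3,6). |black|=10

Answer: 10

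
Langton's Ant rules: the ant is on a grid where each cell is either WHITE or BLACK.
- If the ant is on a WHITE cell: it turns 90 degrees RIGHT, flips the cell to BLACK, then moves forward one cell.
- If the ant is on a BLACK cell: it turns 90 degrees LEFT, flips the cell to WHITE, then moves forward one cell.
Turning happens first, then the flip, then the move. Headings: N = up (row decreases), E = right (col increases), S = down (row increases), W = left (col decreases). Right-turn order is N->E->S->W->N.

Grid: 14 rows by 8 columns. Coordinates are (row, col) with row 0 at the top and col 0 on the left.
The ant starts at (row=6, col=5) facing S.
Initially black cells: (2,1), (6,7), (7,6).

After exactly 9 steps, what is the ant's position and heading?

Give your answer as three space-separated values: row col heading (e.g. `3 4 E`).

Answer: 8 6 W

Derivation:
Step 1: on WHITE (6,5): turn R to W, flip to black, move to (6,4). |black|=4
Step 2: on WHITE (6,4): turn R to N, flip to black, move to (5,4). |black|=5
Step 3: on WHITE (5,4): turn R to E, flip to black, move to (5,5). |black|=6
Step 4: on WHITE (5,5): turn R to S, flip to black, move to (6,5). |black|=7
Step 5: on BLACK (6,5): turn L to E, flip to white, move to (6,6). |black|=6
Step 6: on WHITE (6,6): turn R to S, flip to black, move to (7,6). |black|=7
Step 7: on BLACK (7,6): turn L to E, flip to white, move to (7,7). |black|=6
Step 8: on WHITE (7,7): turn R to S, flip to black, move to (8,7). |black|=7
Step 9: on WHITE (8,7): turn R to W, flip to black, move to (8,6). |black|=8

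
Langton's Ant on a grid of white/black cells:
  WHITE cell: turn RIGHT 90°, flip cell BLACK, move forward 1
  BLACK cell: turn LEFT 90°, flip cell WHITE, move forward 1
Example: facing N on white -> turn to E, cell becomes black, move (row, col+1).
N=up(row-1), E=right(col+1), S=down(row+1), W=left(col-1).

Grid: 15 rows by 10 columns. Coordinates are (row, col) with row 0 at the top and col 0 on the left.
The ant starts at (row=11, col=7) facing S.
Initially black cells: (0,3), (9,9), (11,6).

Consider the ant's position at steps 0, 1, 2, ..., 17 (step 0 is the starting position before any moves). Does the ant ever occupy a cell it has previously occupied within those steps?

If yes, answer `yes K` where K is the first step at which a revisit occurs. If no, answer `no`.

Answer: yes 5

Derivation:
Step 1: on WHITE (11,7): turn R to W, flip to black, move to (11,6). |black|=4 — new cell
Step 2: on BLACK (11,6): turn L to S, flip to white, move to (12,6). |black|=3 — new cell
Step 3: on WHITE (12,6): turn R to W, flip to black, move to (12,5). |black|=4 — new cell
Step 4: on WHITE (12,5): turn R to N, flip to black, move to (11,5). |black|=5 — new cell
Step 5: on WHITE (11,5): turn R to E, flip to black, move to (11,6). |black|=6 — REVISIT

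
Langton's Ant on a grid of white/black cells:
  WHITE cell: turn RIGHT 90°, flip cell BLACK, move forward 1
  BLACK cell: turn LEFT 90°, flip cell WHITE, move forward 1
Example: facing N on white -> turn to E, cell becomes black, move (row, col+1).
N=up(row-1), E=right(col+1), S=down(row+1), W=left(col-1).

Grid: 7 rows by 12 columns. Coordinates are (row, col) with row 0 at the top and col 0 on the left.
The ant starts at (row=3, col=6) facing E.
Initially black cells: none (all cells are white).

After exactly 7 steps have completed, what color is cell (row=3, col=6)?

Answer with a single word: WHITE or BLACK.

Step 1: on WHITE (3,6): turn R to S, flip to black, move to (4,6). |black|=1
Step 2: on WHITE (4,6): turn R to W, flip to black, move to (4,5). |black|=2
Step 3: on WHITE (4,5): turn R to N, flip to black, move to (3,5). |black|=3
Step 4: on WHITE (3,5): turn R to E, flip to black, move to (3,6). |black|=4
Step 5: on BLACK (3,6): turn L to N, flip to white, move to (2,6). |black|=3
Step 6: on WHITE (2,6): turn R to E, flip to black, move to (2,7). |black|=4
Step 7: on WHITE (2,7): turn R to S, flip to black, move to (3,7). |black|=5

Answer: WHITE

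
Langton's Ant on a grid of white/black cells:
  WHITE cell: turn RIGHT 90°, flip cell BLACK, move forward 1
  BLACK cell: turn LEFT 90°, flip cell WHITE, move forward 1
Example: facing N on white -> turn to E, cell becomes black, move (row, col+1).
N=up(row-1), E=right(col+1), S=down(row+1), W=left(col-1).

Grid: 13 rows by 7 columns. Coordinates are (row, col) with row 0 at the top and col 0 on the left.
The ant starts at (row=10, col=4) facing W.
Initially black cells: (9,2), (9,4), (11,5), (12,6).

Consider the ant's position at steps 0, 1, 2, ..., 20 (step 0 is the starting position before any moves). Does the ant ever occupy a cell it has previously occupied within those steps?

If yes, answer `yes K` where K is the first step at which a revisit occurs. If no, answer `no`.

Answer: yes 5

Derivation:
Step 1: on WHITE (10,4): turn R to N, flip to black, move to (9,4). |black|=5 — new cell
Step 2: on BLACK (9,4): turn L to W, flip to white, move to (9,3). |black|=4 — new cell
Step 3: on WHITE (9,3): turn R to N, flip to black, move to (8,3). |black|=5 — new cell
Step 4: on WHITE (8,3): turn R to E, flip to black, move to (8,4). |black|=6 — new cell
Step 5: on WHITE (8,4): turn R to S, flip to black, move to (9,4). |black|=7 — REVISIT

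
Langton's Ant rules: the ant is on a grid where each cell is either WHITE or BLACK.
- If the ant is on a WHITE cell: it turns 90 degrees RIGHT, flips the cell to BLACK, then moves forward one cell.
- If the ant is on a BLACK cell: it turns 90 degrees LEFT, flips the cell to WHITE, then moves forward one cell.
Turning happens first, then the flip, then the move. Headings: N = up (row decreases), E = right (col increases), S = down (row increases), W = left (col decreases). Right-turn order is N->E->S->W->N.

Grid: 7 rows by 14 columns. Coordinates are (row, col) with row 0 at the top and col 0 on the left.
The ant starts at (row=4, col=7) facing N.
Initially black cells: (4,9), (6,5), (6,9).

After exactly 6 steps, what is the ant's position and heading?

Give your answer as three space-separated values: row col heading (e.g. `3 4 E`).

Step 1: on WHITE (4,7): turn R to E, flip to black, move to (4,8). |black|=4
Step 2: on WHITE (4,8): turn R to S, flip to black, move to (5,8). |black|=5
Step 3: on WHITE (5,8): turn R to W, flip to black, move to (5,7). |black|=6
Step 4: on WHITE (5,7): turn R to N, flip to black, move to (4,7). |black|=7
Step 5: on BLACK (4,7): turn L to W, flip to white, move to (4,6). |black|=6
Step 6: on WHITE (4,6): turn R to N, flip to black, move to (3,6). |black|=7

Answer: 3 6 N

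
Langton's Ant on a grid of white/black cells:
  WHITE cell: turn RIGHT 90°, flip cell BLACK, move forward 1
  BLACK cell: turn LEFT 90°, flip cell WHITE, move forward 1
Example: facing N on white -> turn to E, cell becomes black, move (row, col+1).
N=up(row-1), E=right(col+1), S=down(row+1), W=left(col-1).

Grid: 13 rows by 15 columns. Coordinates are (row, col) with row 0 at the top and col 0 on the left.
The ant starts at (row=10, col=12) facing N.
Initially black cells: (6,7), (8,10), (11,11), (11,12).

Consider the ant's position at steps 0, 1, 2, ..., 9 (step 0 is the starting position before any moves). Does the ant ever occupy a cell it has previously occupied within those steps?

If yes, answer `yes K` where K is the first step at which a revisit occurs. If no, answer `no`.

Step 1: on WHITE (10,12): turn R to E, flip to black, move to (10,13). |black|=5 — new cell
Step 2: on WHITE (10,13): turn R to S, flip to black, move to (11,13). |black|=6 — new cell
Step 3: on WHITE (11,13): turn R to W, flip to black, move to (11,12). |black|=7 — new cell
Step 4: on BLACK (11,12): turn L to S, flip to white, move to (12,12). |black|=6 — new cell
Step 5: on WHITE (12,12): turn R to W, flip to black, move to (12,11). |black|=7 — new cell
Step 6: on WHITE (12,11): turn R to N, flip to black, move to (11,11). |black|=8 — new cell
Step 7: on BLACK (11,11): turn L to W, flip to white, move to (11,10). |black|=7 — new cell
Step 8: on WHITE (11,10): turn R to N, flip to black, move to (10,10). |black|=8 — new cell
Step 9: on WHITE (10,10): turn R to E, flip to black, move to (10,11). |black|=9 — new cell
No revisit within 9 steps.

Answer: no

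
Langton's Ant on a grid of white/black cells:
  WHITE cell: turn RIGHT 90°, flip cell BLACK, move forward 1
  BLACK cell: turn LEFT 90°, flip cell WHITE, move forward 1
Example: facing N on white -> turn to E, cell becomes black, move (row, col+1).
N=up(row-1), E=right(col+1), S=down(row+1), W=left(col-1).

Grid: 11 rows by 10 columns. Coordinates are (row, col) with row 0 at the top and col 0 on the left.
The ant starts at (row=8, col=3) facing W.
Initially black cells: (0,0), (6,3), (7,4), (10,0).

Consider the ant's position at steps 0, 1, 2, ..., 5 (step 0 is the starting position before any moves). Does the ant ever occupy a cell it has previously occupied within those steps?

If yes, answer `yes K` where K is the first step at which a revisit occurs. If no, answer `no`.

Answer: no

Derivation:
Step 1: on WHITE (8,3): turn R to N, flip to black, move to (7,3). |black|=5 — new cell
Step 2: on WHITE (7,3): turn R to E, flip to black, move to (7,4). |black|=6 — new cell
Step 3: on BLACK (7,4): turn L to N, flip to white, move to (6,4). |black|=5 — new cell
Step 4: on WHITE (6,4): turn R to E, flip to black, move to (6,5). |black|=6 — new cell
Step 5: on WHITE (6,5): turn R to S, flip to black, move to (7,5). |black|=7 — new cell
No revisit within 5 steps.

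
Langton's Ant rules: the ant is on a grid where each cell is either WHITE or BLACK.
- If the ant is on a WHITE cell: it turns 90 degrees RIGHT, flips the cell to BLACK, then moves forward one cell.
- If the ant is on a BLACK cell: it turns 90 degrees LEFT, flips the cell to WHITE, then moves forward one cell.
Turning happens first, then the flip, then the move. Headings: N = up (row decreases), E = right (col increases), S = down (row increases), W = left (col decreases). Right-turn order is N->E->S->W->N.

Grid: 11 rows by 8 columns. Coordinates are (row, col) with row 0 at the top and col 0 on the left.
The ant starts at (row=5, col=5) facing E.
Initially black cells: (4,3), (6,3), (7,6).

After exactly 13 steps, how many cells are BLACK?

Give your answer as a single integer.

Step 1: on WHITE (5,5): turn R to S, flip to black, move to (6,5). |black|=4
Step 2: on WHITE (6,5): turn R to W, flip to black, move to (6,4). |black|=5
Step 3: on WHITE (6,4): turn R to N, flip to black, move to (5,4). |black|=6
Step 4: on WHITE (5,4): turn R to E, flip to black, move to (5,5). |black|=7
Step 5: on BLACK (5,5): turn L to N, flip to white, move to (4,5). |black|=6
Step 6: on WHITE (4,5): turn R to E, flip to black, move to (4,6). |black|=7
Step 7: on WHITE (4,6): turn R to S, flip to black, move to (5,6). |black|=8
Step 8: on WHITE (5,6): turn R to W, flip to black, move to (5,5). |black|=9
Step 9: on WHITE (5,5): turn R to N, flip to black, move to (4,5). |black|=10
Step 10: on BLACK (4,5): turn L to W, flip to white, move to (4,4). |black|=9
Step 11: on WHITE (4,4): turn R to N, flip to black, move to (3,4). |black|=10
Step 12: on WHITE (3,4): turn R to E, flip to black, move to (3,5). |black|=11
Step 13: on WHITE (3,5): turn R to S, flip to black, move to (4,5). |black|=12

Answer: 12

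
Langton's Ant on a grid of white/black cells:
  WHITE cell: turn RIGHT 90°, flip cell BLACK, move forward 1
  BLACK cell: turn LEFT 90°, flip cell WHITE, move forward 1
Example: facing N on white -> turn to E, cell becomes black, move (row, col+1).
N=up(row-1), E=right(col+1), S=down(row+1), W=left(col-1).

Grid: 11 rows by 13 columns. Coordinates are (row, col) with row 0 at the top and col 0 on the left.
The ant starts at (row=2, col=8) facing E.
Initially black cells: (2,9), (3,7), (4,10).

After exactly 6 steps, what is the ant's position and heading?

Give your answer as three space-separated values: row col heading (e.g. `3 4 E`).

Answer: 3 7 E

Derivation:
Step 1: on WHITE (2,8): turn R to S, flip to black, move to (3,8). |black|=4
Step 2: on WHITE (3,8): turn R to W, flip to black, move to (3,7). |black|=5
Step 3: on BLACK (3,7): turn L to S, flip to white, move to (4,7). |black|=4
Step 4: on WHITE (4,7): turn R to W, flip to black, move to (4,6). |black|=5
Step 5: on WHITE (4,6): turn R to N, flip to black, move to (3,6). |black|=6
Step 6: on WHITE (3,6): turn R to E, flip to black, move to (3,7). |black|=7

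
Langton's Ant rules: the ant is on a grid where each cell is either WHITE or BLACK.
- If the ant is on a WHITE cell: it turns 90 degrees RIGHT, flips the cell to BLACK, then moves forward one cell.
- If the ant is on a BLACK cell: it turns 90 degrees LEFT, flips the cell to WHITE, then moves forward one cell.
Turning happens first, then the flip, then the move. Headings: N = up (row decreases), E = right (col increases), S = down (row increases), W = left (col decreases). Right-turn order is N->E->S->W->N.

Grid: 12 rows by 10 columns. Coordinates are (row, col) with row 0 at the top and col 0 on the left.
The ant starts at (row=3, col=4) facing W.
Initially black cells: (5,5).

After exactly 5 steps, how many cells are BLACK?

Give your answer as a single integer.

Step 1: on WHITE (3,4): turn R to N, flip to black, move to (2,4). |black|=2
Step 2: on WHITE (2,4): turn R to E, flip to black, move to (2,5). |black|=3
Step 3: on WHITE (2,5): turn R to S, flip to black, move to (3,5). |black|=4
Step 4: on WHITE (3,5): turn R to W, flip to black, move to (3,4). |black|=5
Step 5: on BLACK (3,4): turn L to S, flip to white, move to (4,4). |black|=4

Answer: 4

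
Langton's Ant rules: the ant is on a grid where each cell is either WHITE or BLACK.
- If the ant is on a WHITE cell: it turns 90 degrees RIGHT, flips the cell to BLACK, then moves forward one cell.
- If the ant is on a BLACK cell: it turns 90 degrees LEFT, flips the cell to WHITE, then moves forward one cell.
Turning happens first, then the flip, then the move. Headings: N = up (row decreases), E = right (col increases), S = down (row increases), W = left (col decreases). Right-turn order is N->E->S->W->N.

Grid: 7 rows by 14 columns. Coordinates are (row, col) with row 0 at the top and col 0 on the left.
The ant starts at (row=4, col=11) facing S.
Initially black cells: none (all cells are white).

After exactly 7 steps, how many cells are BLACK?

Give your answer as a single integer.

Step 1: on WHITE (4,11): turn R to W, flip to black, move to (4,10). |black|=1
Step 2: on WHITE (4,10): turn R to N, flip to black, move to (3,10). |black|=2
Step 3: on WHITE (3,10): turn R to E, flip to black, move to (3,11). |black|=3
Step 4: on WHITE (3,11): turn R to S, flip to black, move to (4,11). |black|=4
Step 5: on BLACK (4,11): turn L to E, flip to white, move to (4,12). |black|=3
Step 6: on WHITE (4,12): turn R to S, flip to black, move to (5,12). |black|=4
Step 7: on WHITE (5,12): turn R to W, flip to black, move to (5,11). |black|=5

Answer: 5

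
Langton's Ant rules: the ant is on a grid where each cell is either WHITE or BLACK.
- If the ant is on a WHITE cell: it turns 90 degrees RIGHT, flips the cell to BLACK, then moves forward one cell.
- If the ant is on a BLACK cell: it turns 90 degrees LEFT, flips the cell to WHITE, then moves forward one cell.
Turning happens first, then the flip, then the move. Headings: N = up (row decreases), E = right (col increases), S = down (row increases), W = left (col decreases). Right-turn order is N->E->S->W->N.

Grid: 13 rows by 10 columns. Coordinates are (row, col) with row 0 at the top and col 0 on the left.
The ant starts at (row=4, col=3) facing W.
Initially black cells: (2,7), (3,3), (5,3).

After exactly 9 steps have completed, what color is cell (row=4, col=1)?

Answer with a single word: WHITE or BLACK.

Step 1: on WHITE (4,3): turn R to N, flip to black, move to (3,3). |black|=4
Step 2: on BLACK (3,3): turn L to W, flip to white, move to (3,2). |black|=3
Step 3: on WHITE (3,2): turn R to N, flip to black, move to (2,2). |black|=4
Step 4: on WHITE (2,2): turn R to E, flip to black, move to (2,3). |black|=5
Step 5: on WHITE (2,3): turn R to S, flip to black, move to (3,3). |black|=6
Step 6: on WHITE (3,3): turn R to W, flip to black, move to (3,2). |black|=7
Step 7: on BLACK (3,2): turn L to S, flip to white, move to (4,2). |black|=6
Step 8: on WHITE (4,2): turn R to W, flip to black, move to (4,1). |black|=7
Step 9: on WHITE (4,1): turn R to N, flip to black, move to (3,1). |black|=8

Answer: BLACK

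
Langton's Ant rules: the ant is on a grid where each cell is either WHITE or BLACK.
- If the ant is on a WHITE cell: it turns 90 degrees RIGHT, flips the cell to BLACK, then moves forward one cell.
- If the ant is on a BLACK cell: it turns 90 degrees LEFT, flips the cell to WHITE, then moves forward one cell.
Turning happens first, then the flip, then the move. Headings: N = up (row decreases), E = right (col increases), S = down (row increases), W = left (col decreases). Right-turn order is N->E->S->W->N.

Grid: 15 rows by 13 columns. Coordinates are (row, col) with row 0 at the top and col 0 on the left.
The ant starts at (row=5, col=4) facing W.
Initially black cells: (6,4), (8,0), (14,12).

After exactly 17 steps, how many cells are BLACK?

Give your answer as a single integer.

Answer: 10

Derivation:
Step 1: on WHITE (5,4): turn R to N, flip to black, move to (4,4). |black|=4
Step 2: on WHITE (4,4): turn R to E, flip to black, move to (4,5). |black|=5
Step 3: on WHITE (4,5): turn R to S, flip to black, move to (5,5). |black|=6
Step 4: on WHITE (5,5): turn R to W, flip to black, move to (5,4). |black|=7
Step 5: on BLACK (5,4): turn L to S, flip to white, move to (6,4). |black|=6
Step 6: on BLACK (6,4): turn L to E, flip to white, move to (6,5). |black|=5
Step 7: on WHITE (6,5): turn R to S, flip to black, move to (7,5). |black|=6
Step 8: on WHITE (7,5): turn R to W, flip to black, move to (7,4). |black|=7
Step 9: on WHITE (7,4): turn R to N, flip to black, move to (6,4). |black|=8
Step 10: on WHITE (6,4): turn R to E, flip to black, move to (6,5). |black|=9
Step 11: on BLACK (6,5): turn L to N, flip to white, move to (5,5). |black|=8
Step 12: on BLACK (5,5): turn L to W, flip to white, move to (5,4). |black|=7
Step 13: on WHITE (5,4): turn R to N, flip to black, move to (4,4). |black|=8
Step 14: on BLACK (4,4): turn L to W, flip to white, move to (4,3). |black|=7
Step 15: on WHITE (4,3): turn R to N, flip to black, move to (3,3). |black|=8
Step 16: on WHITE (3,3): turn R to E, flip to black, move to (3,4). |black|=9
Step 17: on WHITE (3,4): turn R to S, flip to black, move to (4,4). |black|=10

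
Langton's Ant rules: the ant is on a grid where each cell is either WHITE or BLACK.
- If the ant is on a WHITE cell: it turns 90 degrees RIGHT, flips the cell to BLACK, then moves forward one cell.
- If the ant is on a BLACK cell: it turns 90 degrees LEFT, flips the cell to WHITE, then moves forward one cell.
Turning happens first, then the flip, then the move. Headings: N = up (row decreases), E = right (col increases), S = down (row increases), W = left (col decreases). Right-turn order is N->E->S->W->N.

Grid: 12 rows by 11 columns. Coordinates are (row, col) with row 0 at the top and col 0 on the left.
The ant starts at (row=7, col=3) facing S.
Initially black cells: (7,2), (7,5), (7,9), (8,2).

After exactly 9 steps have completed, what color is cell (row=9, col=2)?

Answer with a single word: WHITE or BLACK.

Answer: BLACK

Derivation:
Step 1: on WHITE (7,3): turn R to W, flip to black, move to (7,2). |black|=5
Step 2: on BLACK (7,2): turn L to S, flip to white, move to (8,2). |black|=4
Step 3: on BLACK (8,2): turn L to E, flip to white, move to (8,3). |black|=3
Step 4: on WHITE (8,3): turn R to S, flip to black, move to (9,3). |black|=4
Step 5: on WHITE (9,3): turn R to W, flip to black, move to (9,2). |black|=5
Step 6: on WHITE (9,2): turn R to N, flip to black, move to (8,2). |black|=6
Step 7: on WHITE (8,2): turn R to E, flip to black, move to (8,3). |black|=7
Step 8: on BLACK (8,3): turn L to N, flip to white, move to (7,3). |black|=6
Step 9: on BLACK (7,3): turn L to W, flip to white, move to (7,2). |black|=5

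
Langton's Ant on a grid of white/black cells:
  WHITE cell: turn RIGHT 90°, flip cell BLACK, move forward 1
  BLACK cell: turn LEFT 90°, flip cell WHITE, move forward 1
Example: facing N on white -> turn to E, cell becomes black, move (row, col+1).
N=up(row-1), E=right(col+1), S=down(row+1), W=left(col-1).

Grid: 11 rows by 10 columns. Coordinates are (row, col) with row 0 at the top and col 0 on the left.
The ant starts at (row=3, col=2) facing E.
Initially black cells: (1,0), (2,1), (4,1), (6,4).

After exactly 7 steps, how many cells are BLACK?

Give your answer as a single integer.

Answer: 9

Derivation:
Step 1: on WHITE (3,2): turn R to S, flip to black, move to (4,2). |black|=5
Step 2: on WHITE (4,2): turn R to W, flip to black, move to (4,1). |black|=6
Step 3: on BLACK (4,1): turn L to S, flip to white, move to (5,1). |black|=5
Step 4: on WHITE (5,1): turn R to W, flip to black, move to (5,0). |black|=6
Step 5: on WHITE (5,0): turn R to N, flip to black, move to (4,0). |black|=7
Step 6: on WHITE (4,0): turn R to E, flip to black, move to (4,1). |black|=8
Step 7: on WHITE (4,1): turn R to S, flip to black, move to (5,1). |black|=9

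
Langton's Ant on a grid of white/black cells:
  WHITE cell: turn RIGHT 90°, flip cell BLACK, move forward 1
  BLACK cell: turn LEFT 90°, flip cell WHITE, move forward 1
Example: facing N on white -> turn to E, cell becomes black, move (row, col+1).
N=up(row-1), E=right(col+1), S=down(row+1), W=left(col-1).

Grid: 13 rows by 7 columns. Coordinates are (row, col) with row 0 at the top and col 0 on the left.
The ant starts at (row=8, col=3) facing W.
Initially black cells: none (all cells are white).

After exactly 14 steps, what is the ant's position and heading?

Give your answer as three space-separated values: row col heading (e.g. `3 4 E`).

Answer: 9 4 E

Derivation:
Step 1: on WHITE (8,3): turn R to N, flip to black, move to (7,3). |black|=1
Step 2: on WHITE (7,3): turn R to E, flip to black, move to (7,4). |black|=2
Step 3: on WHITE (7,4): turn R to S, flip to black, move to (8,4). |black|=3
Step 4: on WHITE (8,4): turn R to W, flip to black, move to (8,3). |black|=4
Step 5: on BLACK (8,3): turn L to S, flip to white, move to (9,3). |black|=3
Step 6: on WHITE (9,3): turn R to W, flip to black, move to (9,2). |black|=4
Step 7: on WHITE (9,2): turn R to N, flip to black, move to (8,2). |black|=5
Step 8: on WHITE (8,2): turn R to E, flip to black, move to (8,3). |black|=6
Step 9: on WHITE (8,3): turn R to S, flip to black, move to (9,3). |black|=7
Step 10: on BLACK (9,3): turn L to E, flip to white, move to (9,4). |black|=6
Step 11: on WHITE (9,4): turn R to S, flip to black, move to (10,4). |black|=7
Step 12: on WHITE (10,4): turn R to W, flip to black, move to (10,3). |black|=8
Step 13: on WHITE (10,3): turn R to N, flip to black, move to (9,3). |black|=9
Step 14: on WHITE (9,3): turn R to E, flip to black, move to (9,4). |black|=10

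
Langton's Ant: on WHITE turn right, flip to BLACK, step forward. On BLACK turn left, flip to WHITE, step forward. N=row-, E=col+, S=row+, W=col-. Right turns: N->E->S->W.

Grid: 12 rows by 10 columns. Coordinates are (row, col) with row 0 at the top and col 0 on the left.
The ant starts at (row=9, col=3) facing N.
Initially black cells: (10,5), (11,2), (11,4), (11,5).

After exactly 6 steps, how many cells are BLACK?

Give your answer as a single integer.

Answer: 8

Derivation:
Step 1: on WHITE (9,3): turn R to E, flip to black, move to (9,4). |black|=5
Step 2: on WHITE (9,4): turn R to S, flip to black, move to (10,4). |black|=6
Step 3: on WHITE (10,4): turn R to W, flip to black, move to (10,3). |black|=7
Step 4: on WHITE (10,3): turn R to N, flip to black, move to (9,3). |black|=8
Step 5: on BLACK (9,3): turn L to W, flip to white, move to (9,2). |black|=7
Step 6: on WHITE (9,2): turn R to N, flip to black, move to (8,2). |black|=8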